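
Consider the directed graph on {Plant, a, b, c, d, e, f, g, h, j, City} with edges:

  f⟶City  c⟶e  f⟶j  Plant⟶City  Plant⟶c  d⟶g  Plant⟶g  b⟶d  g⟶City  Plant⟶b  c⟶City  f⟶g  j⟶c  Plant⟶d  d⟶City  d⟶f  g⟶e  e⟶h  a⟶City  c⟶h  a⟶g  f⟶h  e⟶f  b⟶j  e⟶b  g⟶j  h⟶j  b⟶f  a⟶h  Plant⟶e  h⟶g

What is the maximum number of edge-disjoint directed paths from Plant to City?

Assign every edge capacity 1; by Menger, the answer equals the max flow.
Path Plant→City (+1); total 1.
Path Plant→c→City (+1); total 2.
Path Plant→d→City (+1); total 3.
Path Plant→g→City (+1); total 4.
Path Plant→b→f→City (+1); total 5.
No residual Plant→City path; max flow = 5.
Certifying cut of size 5: {Plant→City, c→City, d→City, f→City, g→City}.

5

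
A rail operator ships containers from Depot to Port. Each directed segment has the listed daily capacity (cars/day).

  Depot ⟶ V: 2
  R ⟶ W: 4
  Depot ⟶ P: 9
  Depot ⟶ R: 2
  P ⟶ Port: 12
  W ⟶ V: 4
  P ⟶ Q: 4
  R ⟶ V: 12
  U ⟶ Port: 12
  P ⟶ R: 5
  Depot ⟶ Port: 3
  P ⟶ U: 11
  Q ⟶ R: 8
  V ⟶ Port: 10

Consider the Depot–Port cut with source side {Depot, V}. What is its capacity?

24

Edges leaving {Depot, V}: Depot→P (9), Depot→R (2), Depot→Port (3), V→Port (10).
Cut capacity = 9 + 2 + 3 + 10 = 24.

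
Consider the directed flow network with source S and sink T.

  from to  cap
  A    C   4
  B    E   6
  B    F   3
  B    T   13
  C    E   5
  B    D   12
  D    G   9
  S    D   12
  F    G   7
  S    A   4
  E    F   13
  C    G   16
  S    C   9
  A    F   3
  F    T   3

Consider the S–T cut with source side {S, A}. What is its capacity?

Edges leaving {S, A}: S→C (9), S→D (12), A→C (4), A→F (3).
Cut capacity = 9 + 12 + 4 + 3 = 28.

28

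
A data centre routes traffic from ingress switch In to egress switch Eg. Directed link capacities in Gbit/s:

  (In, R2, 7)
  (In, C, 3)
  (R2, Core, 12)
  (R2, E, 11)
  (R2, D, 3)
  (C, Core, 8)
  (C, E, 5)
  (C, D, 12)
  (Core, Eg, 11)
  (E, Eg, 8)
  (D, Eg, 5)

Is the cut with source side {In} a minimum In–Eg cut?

Given cut capacity: 7 + 3 = 10.
Augment In→R2→Core→Eg: bottleneck 7, flow now 7.
Augment In→C→Core→Eg: bottleneck 3, flow now 10.
No augmenting path remains; maximum flow = 10.
Cut capacity 10 equals the max flow, so it is a minimum cut.

Yes — it is a minimum cut (capacity 10).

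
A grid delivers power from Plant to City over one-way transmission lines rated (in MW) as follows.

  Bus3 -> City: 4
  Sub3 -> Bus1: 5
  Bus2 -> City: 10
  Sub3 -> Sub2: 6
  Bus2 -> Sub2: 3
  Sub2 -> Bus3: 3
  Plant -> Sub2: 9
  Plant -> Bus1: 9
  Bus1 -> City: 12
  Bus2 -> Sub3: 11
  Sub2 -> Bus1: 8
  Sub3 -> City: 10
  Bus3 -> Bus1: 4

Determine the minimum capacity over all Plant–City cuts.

15

Augment Plant→Bus1→City: bottleneck 9, flow now 9.
Augment Plant→Sub2→Bus3→City: bottleneck 3, flow now 12.
Augment Plant→Sub2→Bus1→City: bottleneck 3, flow now 15.
No augmenting path remains; maximum flow = 15.
By max-flow min-cut, the minimum cut capacity equals the max flow.
In the residual graph, reachable from Plant: {Plant, Sub2, Bus1}.
Min-cut edges: Sub2→Bus3 (3), Bus1→City (12); capacity 3 + 12 = 15.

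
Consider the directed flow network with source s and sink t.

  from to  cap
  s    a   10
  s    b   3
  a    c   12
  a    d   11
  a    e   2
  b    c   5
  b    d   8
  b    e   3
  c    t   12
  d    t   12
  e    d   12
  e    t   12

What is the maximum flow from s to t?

Augment s→a→c→t: bottleneck 10, flow now 10.
Augment s→b→c→t: bottleneck 2, flow now 12.
Augment s→b→d→t: bottleneck 1, flow now 13.
No augmenting path remains; maximum flow = 13.
In the residual graph, reachable from s: {s}.
Min-cut edges: s→a (10), s→b (3); capacity 10 + 3 = 13.
This cut is saturated, so no flow can exceed 13.

13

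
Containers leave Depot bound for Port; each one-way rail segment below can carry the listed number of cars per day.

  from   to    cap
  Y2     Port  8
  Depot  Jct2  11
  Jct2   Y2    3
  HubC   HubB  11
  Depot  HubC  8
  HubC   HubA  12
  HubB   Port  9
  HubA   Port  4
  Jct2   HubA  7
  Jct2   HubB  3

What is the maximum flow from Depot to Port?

Augment Depot→Jct2→HubB→Port: bottleneck 3, flow now 3.
Augment Depot→Jct2→HubA→Port: bottleneck 4, flow now 7.
Augment Depot→Jct2→Y2→Port: bottleneck 3, flow now 10.
Augment Depot→HubC→HubB→Port: bottleneck 6, flow now 16.
No augmenting path remains; maximum flow = 16.
In the residual graph, reachable from Depot: {Depot, Jct2, HubC, HubB, HubA}.
Min-cut edges: Jct2→Y2 (3), HubB→Port (9), HubA→Port (4); capacity 3 + 9 + 4 = 16.
This cut is saturated, so no flow can exceed 16.

16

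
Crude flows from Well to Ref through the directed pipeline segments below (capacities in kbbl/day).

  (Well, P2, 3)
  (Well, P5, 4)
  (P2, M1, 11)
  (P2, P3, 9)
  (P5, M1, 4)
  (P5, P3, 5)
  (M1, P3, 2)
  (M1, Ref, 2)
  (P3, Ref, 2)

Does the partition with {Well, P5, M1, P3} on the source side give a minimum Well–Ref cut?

No — its capacity is 7, but the minimum cut has capacity 4.

Given cut capacity: 3 + 2 + 2 = 7.
Augment Well→P2→M1→Ref: bottleneck 2, flow now 2.
Augment Well→P2→P3→Ref: bottleneck 1, flow now 3.
Augment Well→P5→P3→Ref: bottleneck 1, flow now 4.
No augmenting path remains; maximum flow = 4.
In the residual graph, reachable from Well: {Well, P2, P5, M1, P3}.
Min-cut edges: M1→Ref (2), P3→Ref (2); capacity 2 + 2 = 4.
Cut capacity 7 exceeds the max flow 4, so it is not minimum.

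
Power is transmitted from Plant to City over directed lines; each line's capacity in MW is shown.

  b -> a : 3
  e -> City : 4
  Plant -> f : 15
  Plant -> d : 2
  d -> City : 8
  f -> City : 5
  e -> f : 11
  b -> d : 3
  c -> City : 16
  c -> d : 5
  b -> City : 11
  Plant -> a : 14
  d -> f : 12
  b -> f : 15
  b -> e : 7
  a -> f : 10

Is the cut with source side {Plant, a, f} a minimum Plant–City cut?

Given cut capacity: 2 + 5 = 7.
Augment Plant→d→City: bottleneck 2, flow now 2.
Augment Plant→f→City: bottleneck 5, flow now 7.
No augmenting path remains; maximum flow = 7.
Cut capacity 7 equals the max flow, so it is a minimum cut.

Yes — it is a minimum cut (capacity 7).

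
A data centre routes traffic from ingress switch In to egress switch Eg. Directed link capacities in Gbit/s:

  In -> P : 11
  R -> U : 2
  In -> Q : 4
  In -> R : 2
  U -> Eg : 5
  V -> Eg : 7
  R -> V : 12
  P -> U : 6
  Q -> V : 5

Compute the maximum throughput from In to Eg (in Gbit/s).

11

Augment In→P→U→Eg: bottleneck 5, flow now 5.
Augment In→Q→V→Eg: bottleneck 4, flow now 9.
Augment In→R→V→Eg: bottleneck 2, flow now 11.
No augmenting path remains; maximum flow = 11.
In the residual graph, reachable from In: {In, P, U}.
Min-cut edges: In→Q (4), In→R (2), U→Eg (5); capacity 4 + 2 + 5 = 11.
This cut is saturated, so no flow can exceed 11.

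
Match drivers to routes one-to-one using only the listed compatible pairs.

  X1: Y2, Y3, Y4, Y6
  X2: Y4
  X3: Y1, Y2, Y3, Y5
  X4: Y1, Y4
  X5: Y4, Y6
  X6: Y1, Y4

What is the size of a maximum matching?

5

Unit-capacity flow: source→left, listed edges, right→sink; max matching = max flow.
Augmenting path X1→Y2 (+1); matched 1.
Augmenting path X2→Y4 (+1); matched 2.
Augmenting path X3→Y1 (+1); matched 3.
Augmenting path X5→Y6 (+1); matched 4.
Augmenting path X4→Y1→X3→Y3 (+1); matched 5.
No augmenting path remains; maximum matching = 5.
König certificate: {X1, X3, X5, Y1, Y4} is a vertex cover of size 5 (every listed pair touches it), so no matching can be larger.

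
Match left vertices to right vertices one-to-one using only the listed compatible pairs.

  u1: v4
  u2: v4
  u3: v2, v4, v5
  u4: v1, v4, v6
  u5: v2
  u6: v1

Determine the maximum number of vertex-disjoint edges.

5

Unit-capacity flow: source→left, listed edges, right→sink; max matching = max flow.
Augmenting path u1→v4 (+1); matched 1.
Augmenting path u3→v2 (+1); matched 2.
Augmenting path u4→v1 (+1); matched 3.
Augmenting path u5→v2→u3→v5 (+1); matched 4.
Augmenting path u6→v1→u4→v6 (+1); matched 5.
No augmenting path remains; maximum matching = 5.
König certificate: {u3, u4, u5, u6, v4} is a vertex cover of size 5 (every listed pair touches it), so no matching can be larger.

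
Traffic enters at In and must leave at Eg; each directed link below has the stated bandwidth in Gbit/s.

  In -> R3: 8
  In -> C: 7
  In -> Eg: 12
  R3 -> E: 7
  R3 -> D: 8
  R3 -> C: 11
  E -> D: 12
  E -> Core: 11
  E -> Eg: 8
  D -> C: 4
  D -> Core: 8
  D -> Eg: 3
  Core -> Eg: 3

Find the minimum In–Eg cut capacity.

20

Augment In→Eg: bottleneck 12, flow now 12.
Augment In→R3→E→Eg: bottleneck 7, flow now 19.
Augment In→R3→D→Eg: bottleneck 1, flow now 20.
No augmenting path remains; maximum flow = 20.
By max-flow min-cut, the minimum cut capacity equals the max flow.
In the residual graph, reachable from In: {In, C}.
Min-cut edges: In→R3 (8), In→Eg (12); capacity 8 + 12 = 20.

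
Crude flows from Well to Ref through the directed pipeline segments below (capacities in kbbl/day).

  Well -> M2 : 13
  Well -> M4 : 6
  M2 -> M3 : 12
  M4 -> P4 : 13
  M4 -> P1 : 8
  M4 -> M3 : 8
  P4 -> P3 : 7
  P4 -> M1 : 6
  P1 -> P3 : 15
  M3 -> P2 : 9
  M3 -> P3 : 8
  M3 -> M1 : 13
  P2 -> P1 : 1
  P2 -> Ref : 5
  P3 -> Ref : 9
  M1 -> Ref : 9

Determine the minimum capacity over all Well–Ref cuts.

Augment Well→M2→M3→P2→Ref: bottleneck 5, flow now 5.
Augment Well→M2→M3→P3→Ref: bottleneck 7, flow now 12.
Augment Well→M4→P4→P3→Ref: bottleneck 2, flow now 14.
Augment Well→M4→P4→M1→Ref: bottleneck 4, flow now 18.
No augmenting path remains; maximum flow = 18.
By max-flow min-cut, the minimum cut capacity equals the max flow.
In the residual graph, reachable from Well: {Well, M2}.
Min-cut edges: Well→M4 (6), M2→M3 (12); capacity 6 + 12 = 18.

18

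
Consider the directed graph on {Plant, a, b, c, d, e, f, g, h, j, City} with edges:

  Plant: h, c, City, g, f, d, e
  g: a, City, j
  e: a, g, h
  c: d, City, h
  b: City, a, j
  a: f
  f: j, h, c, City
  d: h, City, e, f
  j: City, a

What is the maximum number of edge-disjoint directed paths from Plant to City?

6

Assign every edge capacity 1; by Menger, the answer equals the max flow.
Path Plant→City (+1); total 1.
Path Plant→c→City (+1); total 2.
Path Plant→d→City (+1); total 3.
Path Plant→f→City (+1); total 4.
Path Plant→g→City (+1); total 5.
Path Plant→e→g→j→City (+1); total 6.
No residual Plant→City path; max flow = 6.
Certifying cut of size 6: {Plant→City, Plant→c, Plant→d, Plant→e, Plant→f, Plant→g}.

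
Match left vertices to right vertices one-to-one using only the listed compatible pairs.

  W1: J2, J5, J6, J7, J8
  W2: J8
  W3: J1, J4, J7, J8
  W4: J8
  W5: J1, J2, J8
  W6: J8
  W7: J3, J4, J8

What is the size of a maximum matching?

Unit-capacity flow: source→left, listed edges, right→sink; max matching = max flow.
Augmenting path W1→J2 (+1); matched 1.
Augmenting path W2→J8 (+1); matched 2.
Augmenting path W3→J1 (+1); matched 3.
Augmenting path W7→J3 (+1); matched 4.
Augmenting path W5→J1→W3→J4 (+1); matched 5.
No augmenting path remains; maximum matching = 5.
König certificate: {W1, W3, W5, W7, J8} is a vertex cover of size 5 (every listed pair touches it), so no matching can be larger.

5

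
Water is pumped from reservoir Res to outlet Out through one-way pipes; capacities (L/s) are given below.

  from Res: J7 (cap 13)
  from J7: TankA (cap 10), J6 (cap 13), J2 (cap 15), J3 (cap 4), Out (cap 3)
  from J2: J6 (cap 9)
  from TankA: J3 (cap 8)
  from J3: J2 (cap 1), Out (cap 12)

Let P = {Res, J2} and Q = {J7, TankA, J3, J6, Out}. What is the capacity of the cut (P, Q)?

22

Edges leaving {Res, J2}: Res→J7 (13), J2→J6 (9).
Cut capacity = 13 + 9 = 22.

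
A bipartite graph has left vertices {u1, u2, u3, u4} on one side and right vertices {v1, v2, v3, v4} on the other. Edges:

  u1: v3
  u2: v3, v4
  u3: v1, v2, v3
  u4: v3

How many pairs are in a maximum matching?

3

Unit-capacity flow: source→left, listed edges, right→sink; max matching = max flow.
Augmenting path u1→v3 (+1); matched 1.
Augmenting path u2→v4 (+1); matched 2.
Augmenting path u3→v1 (+1); matched 3.
No augmenting path remains; maximum matching = 3.
König certificate: {u2, u3, v3} is a vertex cover of size 3 (every listed pair touches it), so no matching can be larger.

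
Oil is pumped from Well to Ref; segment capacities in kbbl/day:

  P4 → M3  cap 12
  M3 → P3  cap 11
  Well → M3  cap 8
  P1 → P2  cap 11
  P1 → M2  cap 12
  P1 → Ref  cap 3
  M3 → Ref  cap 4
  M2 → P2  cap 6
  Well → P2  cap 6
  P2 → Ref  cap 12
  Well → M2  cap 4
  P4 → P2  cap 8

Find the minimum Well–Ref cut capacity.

14

Augment Well→M3→Ref: bottleneck 4, flow now 4.
Augment Well→P2→Ref: bottleneck 6, flow now 10.
Augment Well→M2→P2→Ref: bottleneck 4, flow now 14.
No augmenting path remains; maximum flow = 14.
By max-flow min-cut, the minimum cut capacity equals the max flow.
In the residual graph, reachable from Well: {Well, M3, P3}.
Min-cut edges: Well→M2 (4), Well→P2 (6), M3→Ref (4); capacity 4 + 6 + 4 = 14.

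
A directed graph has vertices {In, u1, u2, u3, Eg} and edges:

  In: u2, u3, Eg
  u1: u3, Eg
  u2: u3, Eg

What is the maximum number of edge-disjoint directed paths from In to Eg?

Assign every edge capacity 1; by Menger, the answer equals the max flow.
Path In→Eg (+1); total 1.
Path In→u2→Eg (+1); total 2.
No residual In→Eg path; max flow = 2.
Certifying cut of size 2: {In→Eg, In→u2}.

2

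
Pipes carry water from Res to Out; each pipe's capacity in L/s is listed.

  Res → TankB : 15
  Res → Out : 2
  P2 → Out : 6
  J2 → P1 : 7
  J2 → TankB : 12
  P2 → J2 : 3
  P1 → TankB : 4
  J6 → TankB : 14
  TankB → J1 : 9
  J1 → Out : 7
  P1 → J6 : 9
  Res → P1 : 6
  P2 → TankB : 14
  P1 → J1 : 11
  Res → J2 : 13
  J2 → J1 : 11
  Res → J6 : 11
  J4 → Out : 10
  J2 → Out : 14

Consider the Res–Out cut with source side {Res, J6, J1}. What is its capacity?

57

Edges leaving {Res, J6, J1}: Res→J2 (13), Res→P1 (6), Res→TankB (15), Res→Out (2), J6→TankB (14), J1→Out (7).
Cut capacity = 13 + 6 + 15 + 2 + 14 + 7 = 57.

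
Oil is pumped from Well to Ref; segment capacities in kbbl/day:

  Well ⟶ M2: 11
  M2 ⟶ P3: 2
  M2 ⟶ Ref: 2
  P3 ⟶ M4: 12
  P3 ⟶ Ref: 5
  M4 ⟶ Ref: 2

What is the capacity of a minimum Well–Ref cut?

Augment Well→M2→Ref: bottleneck 2, flow now 2.
Augment Well→M2→P3→Ref: bottleneck 2, flow now 4.
No augmenting path remains; maximum flow = 4.
By max-flow min-cut, the minimum cut capacity equals the max flow.
In the residual graph, reachable from Well: {Well, M2}.
Min-cut edges: M2→P3 (2), M2→Ref (2); capacity 2 + 2 = 4.

4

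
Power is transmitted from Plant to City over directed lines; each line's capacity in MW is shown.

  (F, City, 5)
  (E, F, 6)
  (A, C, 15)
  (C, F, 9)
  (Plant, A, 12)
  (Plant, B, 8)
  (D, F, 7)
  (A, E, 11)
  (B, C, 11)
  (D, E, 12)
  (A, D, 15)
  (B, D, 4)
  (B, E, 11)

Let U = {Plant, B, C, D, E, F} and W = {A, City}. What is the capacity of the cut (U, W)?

Edges leaving {Plant, B, C, D, E, F}: Plant→A (12), F→City (5).
Cut capacity = 12 + 5 = 17.

17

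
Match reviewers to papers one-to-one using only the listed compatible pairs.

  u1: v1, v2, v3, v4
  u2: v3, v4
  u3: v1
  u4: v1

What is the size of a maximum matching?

Unit-capacity flow: source→left, listed edges, right→sink; max matching = max flow.
Augmenting path u1→v1 (+1); matched 1.
Augmenting path u2→v3 (+1); matched 2.
Augmenting path u3→v1→u1→v2 (+1); matched 3.
No augmenting path remains; maximum matching = 3.
König certificate: {u1, u2, v1} is a vertex cover of size 3 (every listed pair touches it), so no matching can be larger.

3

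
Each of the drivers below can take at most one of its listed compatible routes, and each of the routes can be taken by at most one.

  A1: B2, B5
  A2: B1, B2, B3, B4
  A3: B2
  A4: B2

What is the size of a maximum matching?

Unit-capacity flow: source→left, listed edges, right→sink; max matching = max flow.
Augmenting path A1→B2 (+1); matched 1.
Augmenting path A2→B1 (+1); matched 2.
Augmenting path A3→B2→A1→B5 (+1); matched 3.
No augmenting path remains; maximum matching = 3.
König certificate: {A1, A2, B2} is a vertex cover of size 3 (every listed pair touches it), so no matching can be larger.

3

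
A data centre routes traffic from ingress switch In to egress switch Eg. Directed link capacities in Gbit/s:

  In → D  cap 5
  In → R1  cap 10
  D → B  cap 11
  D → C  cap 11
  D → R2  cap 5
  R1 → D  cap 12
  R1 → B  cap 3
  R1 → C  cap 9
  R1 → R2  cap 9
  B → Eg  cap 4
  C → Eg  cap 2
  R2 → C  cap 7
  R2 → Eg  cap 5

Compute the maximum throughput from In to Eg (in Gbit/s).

11

Augment In→D→B→Eg: bottleneck 4, flow now 4.
Augment In→D→C→Eg: bottleneck 1, flow now 5.
Augment In→R1→C→Eg: bottleneck 1, flow now 6.
Augment In→R1→R2→Eg: bottleneck 5, flow now 11.
No augmenting path remains; maximum flow = 11.
In the residual graph, reachable from In: {In, D, R1, B, C, R2}.
Min-cut edges: B→Eg (4), C→Eg (2), R2→Eg (5); capacity 4 + 2 + 5 = 11.
This cut is saturated, so no flow can exceed 11.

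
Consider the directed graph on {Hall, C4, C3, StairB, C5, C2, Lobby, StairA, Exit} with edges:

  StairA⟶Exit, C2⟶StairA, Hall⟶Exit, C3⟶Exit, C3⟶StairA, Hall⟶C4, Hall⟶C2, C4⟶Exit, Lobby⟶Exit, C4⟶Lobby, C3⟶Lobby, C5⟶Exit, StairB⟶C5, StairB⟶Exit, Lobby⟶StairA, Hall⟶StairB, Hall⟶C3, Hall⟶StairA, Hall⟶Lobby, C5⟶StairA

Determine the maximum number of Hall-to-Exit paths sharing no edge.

6

Assign every edge capacity 1; by Menger, the answer equals the max flow.
Path Hall→Exit (+1); total 1.
Path Hall→C4→Exit (+1); total 2.
Path Hall→C3→Exit (+1); total 3.
Path Hall→StairB→Exit (+1); total 4.
Path Hall→Lobby→Exit (+1); total 5.
Path Hall→StairA→Exit (+1); total 6.
No residual Hall→Exit path; max flow = 6.
Certifying cut of size 6: {Hall→C3, Hall→C4, Hall→Exit, Hall→Lobby, Hall→StairB, StairA→Exit}.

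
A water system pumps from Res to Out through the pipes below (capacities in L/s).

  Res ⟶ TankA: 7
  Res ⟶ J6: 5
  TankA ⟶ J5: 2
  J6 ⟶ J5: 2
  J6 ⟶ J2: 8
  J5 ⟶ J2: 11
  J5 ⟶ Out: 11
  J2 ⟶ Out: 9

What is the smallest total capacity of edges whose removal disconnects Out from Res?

Augment Res→TankA→J5→Out: bottleneck 2, flow now 2.
Augment Res→J6→J5→Out: bottleneck 2, flow now 4.
Augment Res→J6→J2→Out: bottleneck 3, flow now 7.
No augmenting path remains; maximum flow = 7.
By max-flow min-cut, the minimum cut capacity equals the max flow.
In the residual graph, reachable from Res: {Res, TankA}.
Min-cut edges: Res→J6 (5), TankA→J5 (2); capacity 5 + 2 = 7.

7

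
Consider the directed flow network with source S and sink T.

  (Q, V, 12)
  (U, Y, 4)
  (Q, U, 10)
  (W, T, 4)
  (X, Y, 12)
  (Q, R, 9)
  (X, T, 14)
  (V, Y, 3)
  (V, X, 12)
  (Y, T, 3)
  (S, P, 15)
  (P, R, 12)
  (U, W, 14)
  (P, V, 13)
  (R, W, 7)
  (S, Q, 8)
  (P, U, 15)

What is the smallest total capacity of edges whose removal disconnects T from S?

Augment S→P→R→W→T: bottleneck 4, flow now 4.
Augment S→P→U→Y→T: bottleneck 3, flow now 7.
Augment S→P→V→X→T: bottleneck 8, flow now 15.
Augment S→Q→V→X→T: bottleneck 4, flow now 19.
No augmenting path remains; maximum flow = 19.
By max-flow min-cut, the minimum cut capacity equals the max flow.
In the residual graph, reachable from S: {S, P, Q, R, U, V, W, Y}.
Min-cut edges: V→X (12), W→T (4), Y→T (3); capacity 12 + 4 + 3 = 19.

19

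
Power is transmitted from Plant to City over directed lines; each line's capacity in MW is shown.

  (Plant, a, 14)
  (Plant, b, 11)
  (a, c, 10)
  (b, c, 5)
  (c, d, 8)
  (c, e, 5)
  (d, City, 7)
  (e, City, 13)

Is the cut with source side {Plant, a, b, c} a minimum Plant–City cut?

No — its capacity is 13, but the minimum cut has capacity 12.

Given cut capacity: 8 + 5 = 13.
Augment Plant→a→c→d→City: bottleneck 7, flow now 7.
Augment Plant→a→c→e→City: bottleneck 3, flow now 10.
Augment Plant→b→c→e→City: bottleneck 2, flow now 12.
No augmenting path remains; maximum flow = 12.
In the residual graph, reachable from Plant: {Plant, a, b, c, d}.
Min-cut edges: c→e (5), d→City (7); capacity 5 + 7 = 12.
Cut capacity 13 exceeds the max flow 12, so it is not minimum.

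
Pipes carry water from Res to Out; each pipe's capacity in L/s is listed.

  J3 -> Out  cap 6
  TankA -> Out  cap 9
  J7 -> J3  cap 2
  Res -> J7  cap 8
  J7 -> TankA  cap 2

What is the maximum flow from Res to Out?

Augment Res→J7→J3→Out: bottleneck 2, flow now 2.
Augment Res→J7→TankA→Out: bottleneck 2, flow now 4.
No augmenting path remains; maximum flow = 4.
In the residual graph, reachable from Res: {Res, J7}.
Min-cut edges: J7→J3 (2), J7→TankA (2); capacity 2 + 2 = 4.
This cut is saturated, so no flow can exceed 4.

4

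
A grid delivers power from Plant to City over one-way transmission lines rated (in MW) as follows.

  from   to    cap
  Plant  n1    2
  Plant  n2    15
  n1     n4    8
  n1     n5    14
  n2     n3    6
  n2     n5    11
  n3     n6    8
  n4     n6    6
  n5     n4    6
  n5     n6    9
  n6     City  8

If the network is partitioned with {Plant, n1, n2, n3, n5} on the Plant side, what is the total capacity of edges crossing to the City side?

31

Edges leaving {Plant, n1, n2, n3, n5}: n1→n4 (8), n3→n6 (8), n5→n4 (6), n5→n6 (9).
Cut capacity = 8 + 8 + 6 + 9 = 31.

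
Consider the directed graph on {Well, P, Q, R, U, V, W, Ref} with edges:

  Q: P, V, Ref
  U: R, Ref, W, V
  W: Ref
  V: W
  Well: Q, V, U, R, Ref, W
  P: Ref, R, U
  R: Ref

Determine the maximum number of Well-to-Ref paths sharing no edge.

Assign every edge capacity 1; by Menger, the answer equals the max flow.
Path Well→Ref (+1); total 1.
Path Well→Q→Ref (+1); total 2.
Path Well→R→Ref (+1); total 3.
Path Well→U→Ref (+1); total 4.
Path Well→W→Ref (+1); total 5.
No residual Well→Ref path; max flow = 5.
Certifying cut of size 5: {W→Ref, Well→Q, Well→R, Well→Ref, Well→U}.

5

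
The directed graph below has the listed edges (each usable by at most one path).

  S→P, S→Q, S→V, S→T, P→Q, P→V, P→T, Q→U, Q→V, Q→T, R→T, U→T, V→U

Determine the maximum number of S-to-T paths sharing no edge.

4

Assign every edge capacity 1; by Menger, the answer equals the max flow.
Path S→T (+1); total 1.
Path S→P→T (+1); total 2.
Path S→Q→T (+1); total 3.
Path S→V→U→T (+1); total 4.
No residual S→T path; max flow = 4.
Certifying cut of size 4: {S→P, S→Q, S→T, S→V}.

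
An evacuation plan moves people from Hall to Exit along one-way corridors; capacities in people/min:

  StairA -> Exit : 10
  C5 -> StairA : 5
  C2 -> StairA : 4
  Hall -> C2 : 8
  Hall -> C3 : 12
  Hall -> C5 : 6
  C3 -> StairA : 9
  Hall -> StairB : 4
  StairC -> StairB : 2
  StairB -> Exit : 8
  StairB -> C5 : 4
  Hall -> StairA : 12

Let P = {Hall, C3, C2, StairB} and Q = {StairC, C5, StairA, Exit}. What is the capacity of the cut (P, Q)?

43

Edges leaving {Hall, C3, C2, StairB}: Hall→C5 (6), Hall→StairA (12), C3→StairA (9), C2→StairA (4), StairB→C5 (4), StairB→Exit (8).
Cut capacity = 6 + 12 + 9 + 4 + 4 + 8 = 43.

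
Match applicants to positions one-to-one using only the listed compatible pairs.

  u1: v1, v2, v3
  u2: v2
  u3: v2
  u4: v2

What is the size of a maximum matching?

2

Unit-capacity flow: source→left, listed edges, right→sink; max matching = max flow.
Augmenting path u1→v1 (+1); matched 1.
Augmenting path u2→v2 (+1); matched 2.
No augmenting path remains; maximum matching = 2.
König certificate: {u1, v2} is a vertex cover of size 2 (every listed pair touches it), so no matching can be larger.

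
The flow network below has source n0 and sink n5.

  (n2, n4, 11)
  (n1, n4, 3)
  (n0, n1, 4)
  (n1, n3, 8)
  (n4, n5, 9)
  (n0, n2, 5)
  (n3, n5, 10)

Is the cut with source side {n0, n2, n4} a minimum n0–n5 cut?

No — its capacity is 13, but the minimum cut has capacity 9.

Given cut capacity: 4 + 9 = 13.
Augment n0→n1→n3→n5: bottleneck 4, flow now 4.
Augment n0→n2→n4→n5: bottleneck 5, flow now 9.
No augmenting path remains; maximum flow = 9.
In the residual graph, reachable from n0: {n0}.
Min-cut edges: n0→n1 (4), n0→n2 (5); capacity 4 + 5 = 9.
Cut capacity 13 exceeds the max flow 9, so it is not minimum.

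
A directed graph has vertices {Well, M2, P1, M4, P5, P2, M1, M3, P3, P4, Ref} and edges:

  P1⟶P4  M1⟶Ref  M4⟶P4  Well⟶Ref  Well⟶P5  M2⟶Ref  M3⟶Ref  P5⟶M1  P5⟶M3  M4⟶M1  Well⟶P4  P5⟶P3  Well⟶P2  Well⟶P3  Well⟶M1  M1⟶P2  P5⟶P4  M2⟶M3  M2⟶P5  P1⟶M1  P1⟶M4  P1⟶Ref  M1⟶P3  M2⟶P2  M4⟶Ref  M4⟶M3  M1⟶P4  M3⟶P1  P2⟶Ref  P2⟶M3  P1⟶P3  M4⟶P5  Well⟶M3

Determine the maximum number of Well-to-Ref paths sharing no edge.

Assign every edge capacity 1; by Menger, the answer equals the max flow.
Path Well→Ref (+1); total 1.
Path Well→P2→Ref (+1); total 2.
Path Well→M1→Ref (+1); total 3.
Path Well→M3→Ref (+1); total 4.
Path Well→P5→M3→P1→Ref (+1); total 5.
No residual Well→Ref path; max flow = 5.
Certifying cut of size 5: {Well→M1, Well→M3, Well→P2, Well→P5, Well→Ref}.

5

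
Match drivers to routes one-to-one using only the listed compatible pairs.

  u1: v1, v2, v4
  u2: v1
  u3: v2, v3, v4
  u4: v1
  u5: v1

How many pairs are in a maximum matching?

3

Unit-capacity flow: source→left, listed edges, right→sink; max matching = max flow.
Augmenting path u1→v1 (+1); matched 1.
Augmenting path u3→v2 (+1); matched 2.
Augmenting path u2→v1→u1→v4 (+1); matched 3.
No augmenting path remains; maximum matching = 3.
König certificate: {u1, u3, v1} is a vertex cover of size 3 (every listed pair touches it), so no matching can be larger.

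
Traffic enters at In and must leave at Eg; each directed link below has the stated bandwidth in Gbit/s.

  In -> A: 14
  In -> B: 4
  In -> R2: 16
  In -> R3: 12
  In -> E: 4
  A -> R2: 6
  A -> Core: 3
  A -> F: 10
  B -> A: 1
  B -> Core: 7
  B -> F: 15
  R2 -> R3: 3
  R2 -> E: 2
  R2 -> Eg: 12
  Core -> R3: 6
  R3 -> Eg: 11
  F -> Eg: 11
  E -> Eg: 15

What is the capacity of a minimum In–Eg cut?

40

Augment In→R2→Eg: bottleneck 12, flow now 12.
Augment In→R3→Eg: bottleneck 11, flow now 23.
Augment In→E→Eg: bottleneck 4, flow now 27.
Augment In→A→F→Eg: bottleneck 10, flow now 37.
Augment In→B→F→Eg: bottleneck 1, flow now 38.
Augment In→R2→E→Eg: bottleneck 2, flow now 40.
No augmenting path remains; maximum flow = 40.
By max-flow min-cut, the minimum cut capacity equals the max flow.
In the residual graph, reachable from In: {In, A, B, R2, Core, R3, F}.
Min-cut edges: In→E (4), R2→E (2), R2→Eg (12), R3→Eg (11), F→Eg (11); capacity 4 + 2 + 12 + 11 + 11 = 40.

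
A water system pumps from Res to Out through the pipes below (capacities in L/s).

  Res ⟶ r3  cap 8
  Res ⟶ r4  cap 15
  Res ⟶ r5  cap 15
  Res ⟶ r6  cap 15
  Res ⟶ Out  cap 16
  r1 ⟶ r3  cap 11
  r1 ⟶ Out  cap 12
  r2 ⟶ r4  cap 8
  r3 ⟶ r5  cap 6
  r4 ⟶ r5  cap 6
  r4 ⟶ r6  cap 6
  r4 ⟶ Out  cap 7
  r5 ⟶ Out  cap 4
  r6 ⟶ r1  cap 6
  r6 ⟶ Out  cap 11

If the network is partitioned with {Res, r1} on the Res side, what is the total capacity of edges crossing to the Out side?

92

Edges leaving {Res, r1}: Res→r3 (8), Res→r4 (15), Res→r5 (15), Res→r6 (15), Res→Out (16), r1→r3 (11), r1→Out (12).
Cut capacity = 8 + 15 + 15 + 15 + 16 + 11 + 12 = 92.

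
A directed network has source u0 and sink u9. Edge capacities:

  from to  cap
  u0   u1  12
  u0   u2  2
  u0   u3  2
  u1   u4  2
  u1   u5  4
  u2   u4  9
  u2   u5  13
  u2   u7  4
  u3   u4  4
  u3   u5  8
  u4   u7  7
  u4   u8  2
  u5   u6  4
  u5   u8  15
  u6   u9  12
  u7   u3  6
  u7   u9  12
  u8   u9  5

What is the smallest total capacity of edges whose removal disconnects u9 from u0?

Augment u0→u2→u7→u9: bottleneck 2, flow now 2.
Augment u0→u1→u4→u7→u9: bottleneck 2, flow now 4.
Augment u0→u1→u5→u6→u9: bottleneck 4, flow now 8.
Augment u0→u3→u4→u7→u9: bottleneck 2, flow now 10.
No augmenting path remains; maximum flow = 10.
By max-flow min-cut, the minimum cut capacity equals the max flow.
In the residual graph, reachable from u0: {u0, u1}.
Min-cut edges: u0→u2 (2), u0→u3 (2), u1→u4 (2), u1→u5 (4); capacity 2 + 2 + 2 + 4 = 10.

10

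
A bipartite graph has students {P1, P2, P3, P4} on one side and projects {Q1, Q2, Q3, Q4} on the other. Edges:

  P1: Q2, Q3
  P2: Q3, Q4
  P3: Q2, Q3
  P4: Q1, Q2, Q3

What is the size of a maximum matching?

4

Unit-capacity flow: source→left, listed edges, right→sink; max matching = max flow.
Augmenting path P1→Q2 (+1); matched 1.
Augmenting path P2→Q3 (+1); matched 2.
Augmenting path P4→Q1 (+1); matched 3.
Augmenting path P3→Q3→P2→Q4 (+1); matched 4.
No augmenting path remains; maximum matching = 4.
König certificate: {P1, P2, P3, P4} is a vertex cover of size 4 (every listed pair touches it), so no matching can be larger.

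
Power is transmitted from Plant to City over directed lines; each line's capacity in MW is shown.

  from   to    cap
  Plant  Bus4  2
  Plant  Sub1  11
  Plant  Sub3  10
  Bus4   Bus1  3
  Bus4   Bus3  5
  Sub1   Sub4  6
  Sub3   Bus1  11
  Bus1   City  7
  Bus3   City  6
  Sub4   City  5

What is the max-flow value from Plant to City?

Augment Plant→Bus4→Bus1→City: bottleneck 2, flow now 2.
Augment Plant→Sub1→Sub4→City: bottleneck 5, flow now 7.
Augment Plant→Sub3→Bus1→City: bottleneck 5, flow now 12.
Augment Plant→Sub3→Bus1→Bus4→Bus3→City: bottleneck 2, flow now 14. (uses reverse residual edge)
No augmenting path remains; maximum flow = 14.
In the residual graph, reachable from Plant: {Plant, Sub1, Sub3, Bus1, Sub4}.
Min-cut edges: Plant→Bus4 (2), Bus1→City (7), Sub4→City (5); capacity 2 + 7 + 5 = 14.
This cut is saturated, so no flow can exceed 14.

14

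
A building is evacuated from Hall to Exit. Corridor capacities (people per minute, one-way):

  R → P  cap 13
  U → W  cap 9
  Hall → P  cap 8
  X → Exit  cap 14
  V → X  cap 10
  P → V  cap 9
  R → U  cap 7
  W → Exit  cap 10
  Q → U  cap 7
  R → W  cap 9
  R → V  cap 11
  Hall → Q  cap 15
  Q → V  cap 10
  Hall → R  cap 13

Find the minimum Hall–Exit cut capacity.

20

Augment Hall→R→W→Exit: bottleneck 9, flow now 9.
Augment Hall→P→V→X→Exit: bottleneck 8, flow now 17.
Augment Hall→Q→U→W→Exit: bottleneck 1, flow now 18.
Augment Hall→Q→V→X→Exit: bottleneck 2, flow now 20.
No augmenting path remains; maximum flow = 20.
By max-flow min-cut, the minimum cut capacity equals the max flow.
In the residual graph, reachable from Hall: {Hall, P, Q, R, U, V, W}.
Min-cut edges: V→X (10), W→Exit (10); capacity 10 + 10 = 20.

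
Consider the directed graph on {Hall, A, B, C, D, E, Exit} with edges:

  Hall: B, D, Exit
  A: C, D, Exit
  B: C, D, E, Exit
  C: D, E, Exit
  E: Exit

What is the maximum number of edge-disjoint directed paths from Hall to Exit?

2

Assign every edge capacity 1; by Menger, the answer equals the max flow.
Path Hall→Exit (+1); total 1.
Path Hall→B→Exit (+1); total 2.
No residual Hall→Exit path; max flow = 2.
Certifying cut of size 2: {Hall→B, Hall→Exit}.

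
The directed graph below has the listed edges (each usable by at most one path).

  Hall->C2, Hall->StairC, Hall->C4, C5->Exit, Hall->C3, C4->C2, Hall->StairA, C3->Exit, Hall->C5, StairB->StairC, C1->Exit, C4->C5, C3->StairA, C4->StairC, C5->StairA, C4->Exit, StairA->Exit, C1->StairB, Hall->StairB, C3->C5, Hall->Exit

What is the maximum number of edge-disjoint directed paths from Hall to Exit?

Assign every edge capacity 1; by Menger, the answer equals the max flow.
Path Hall→Exit (+1); total 1.
Path Hall→C3→Exit (+1); total 2.
Path Hall→C4→Exit (+1); total 3.
Path Hall→StairA→Exit (+1); total 4.
Path Hall→C5→Exit (+1); total 5.
No residual Hall→Exit path; max flow = 5.
Certifying cut of size 5: {Hall→C3, Hall→C4, Hall→C5, Hall→Exit, Hall→StairA}.

5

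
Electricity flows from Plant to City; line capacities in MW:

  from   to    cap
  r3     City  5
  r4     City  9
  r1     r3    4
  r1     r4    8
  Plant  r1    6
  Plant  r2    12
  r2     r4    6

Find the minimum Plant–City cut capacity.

12

Augment Plant→r1→r3→City: bottleneck 4, flow now 4.
Augment Plant→r1→r4→City: bottleneck 2, flow now 6.
Augment Plant→r2→r4→City: bottleneck 6, flow now 12.
No augmenting path remains; maximum flow = 12.
By max-flow min-cut, the minimum cut capacity equals the max flow.
In the residual graph, reachable from Plant: {Plant, r2}.
Min-cut edges: Plant→r1 (6), r2→r4 (6); capacity 6 + 6 = 12.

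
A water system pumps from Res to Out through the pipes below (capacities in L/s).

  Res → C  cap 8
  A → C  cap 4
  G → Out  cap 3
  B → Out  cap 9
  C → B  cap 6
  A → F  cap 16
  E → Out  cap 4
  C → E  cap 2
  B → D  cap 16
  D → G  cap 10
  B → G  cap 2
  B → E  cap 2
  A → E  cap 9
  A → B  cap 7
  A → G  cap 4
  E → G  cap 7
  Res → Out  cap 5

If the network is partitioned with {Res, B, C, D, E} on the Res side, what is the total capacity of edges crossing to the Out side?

Edges leaving {Res, B, C, D, E}: Res→Out (5), B→G (2), B→Out (9), D→G (10), E→G (7), E→Out (4).
Cut capacity = 5 + 2 + 9 + 10 + 7 + 4 = 37.

37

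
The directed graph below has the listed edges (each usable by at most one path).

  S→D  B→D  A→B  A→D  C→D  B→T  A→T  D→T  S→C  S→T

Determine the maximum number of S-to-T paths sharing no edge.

2

Assign every edge capacity 1; by Menger, the answer equals the max flow.
Path S→T (+1); total 1.
Path S→D→T (+1); total 2.
No residual S→T path; max flow = 2.
Certifying cut of size 2: {D→T, S→T}.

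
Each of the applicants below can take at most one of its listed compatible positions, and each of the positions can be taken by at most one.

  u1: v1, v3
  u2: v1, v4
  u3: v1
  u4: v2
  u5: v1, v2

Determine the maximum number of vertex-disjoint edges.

4

Unit-capacity flow: source→left, listed edges, right→sink; max matching = max flow.
Augmenting path u1→v1 (+1); matched 1.
Augmenting path u2→v4 (+1); matched 2.
Augmenting path u4→v2 (+1); matched 3.
Augmenting path u3→v1→u1→v3 (+1); matched 4.
No augmenting path remains; maximum matching = 4.
König certificate: {u1, u2, v1, v2} is a vertex cover of size 4 (every listed pair touches it), so no matching can be larger.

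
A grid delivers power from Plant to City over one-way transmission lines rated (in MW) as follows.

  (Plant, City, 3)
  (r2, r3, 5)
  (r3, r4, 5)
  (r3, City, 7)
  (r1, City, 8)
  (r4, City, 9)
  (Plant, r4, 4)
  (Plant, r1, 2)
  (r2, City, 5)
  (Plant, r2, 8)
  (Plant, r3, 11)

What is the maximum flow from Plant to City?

Augment Plant→City: bottleneck 3, flow now 3.
Augment Plant→r1→City: bottleneck 2, flow now 5.
Augment Plant→r2→City: bottleneck 5, flow now 10.
Augment Plant→r3→City: bottleneck 7, flow now 17.
Augment Plant→r4→City: bottleneck 4, flow now 21.
Augment Plant→r3→r4→City: bottleneck 4, flow now 25.
Augment Plant→r2→r3→r4→City: bottleneck 1, flow now 26.
No augmenting path remains; maximum flow = 26.
In the residual graph, reachable from Plant: {Plant, r2, r3}.
Min-cut edges: Plant→r1 (2), Plant→r4 (4), Plant→City (3), r2→City (5), r3→r4 (5), r3→City (7); capacity 2 + 4 + 3 + 5 + 5 + 7 = 26.
This cut is saturated, so no flow can exceed 26.

26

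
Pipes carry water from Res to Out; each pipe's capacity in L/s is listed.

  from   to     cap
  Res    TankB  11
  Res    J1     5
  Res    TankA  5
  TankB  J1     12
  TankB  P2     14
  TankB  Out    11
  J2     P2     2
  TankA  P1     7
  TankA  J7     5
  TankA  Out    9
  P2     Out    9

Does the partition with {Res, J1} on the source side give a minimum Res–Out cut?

Yes — it is a minimum cut (capacity 16).

Given cut capacity: 11 + 5 = 16.
Augment Res→TankB→Out: bottleneck 11, flow now 11.
Augment Res→TankA→Out: bottleneck 5, flow now 16.
No augmenting path remains; maximum flow = 16.
Cut capacity 16 equals the max flow, so it is a minimum cut.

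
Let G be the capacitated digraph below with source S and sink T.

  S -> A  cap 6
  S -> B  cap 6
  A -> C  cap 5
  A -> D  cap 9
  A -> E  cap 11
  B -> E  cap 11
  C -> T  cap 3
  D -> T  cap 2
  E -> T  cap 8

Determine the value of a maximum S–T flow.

12

Augment S→A→C→T: bottleneck 3, flow now 3.
Augment S→A→D→T: bottleneck 2, flow now 5.
Augment S→A→E→T: bottleneck 1, flow now 6.
Augment S→B→E→T: bottleneck 6, flow now 12.
No augmenting path remains; maximum flow = 12.
In the residual graph, reachable from S: {S}.
Min-cut edges: S→A (6), S→B (6); capacity 6 + 6 = 12.
This cut is saturated, so no flow can exceed 12.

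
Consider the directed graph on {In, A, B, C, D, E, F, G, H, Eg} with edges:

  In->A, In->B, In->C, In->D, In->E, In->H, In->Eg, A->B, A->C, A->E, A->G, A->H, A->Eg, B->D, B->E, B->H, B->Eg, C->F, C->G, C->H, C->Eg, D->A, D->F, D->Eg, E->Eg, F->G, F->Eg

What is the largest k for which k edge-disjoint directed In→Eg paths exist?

6

Assign every edge capacity 1; by Menger, the answer equals the max flow.
Path In→Eg (+1); total 1.
Path In→A→Eg (+1); total 2.
Path In→B→Eg (+1); total 3.
Path In→C→Eg (+1); total 4.
Path In→D→Eg (+1); total 5.
Path In→E→Eg (+1); total 6.
No residual In→Eg path; max flow = 6.
Certifying cut of size 6: {In→A, In→B, In→C, In→D, In→E, In→Eg}.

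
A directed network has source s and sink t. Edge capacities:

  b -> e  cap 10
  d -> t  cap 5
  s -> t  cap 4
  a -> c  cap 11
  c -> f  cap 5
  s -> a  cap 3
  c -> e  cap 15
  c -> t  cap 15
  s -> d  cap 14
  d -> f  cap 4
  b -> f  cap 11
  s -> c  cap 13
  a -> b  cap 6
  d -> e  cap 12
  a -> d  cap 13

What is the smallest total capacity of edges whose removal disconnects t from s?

Augment s→t: bottleneck 4, flow now 4.
Augment s→c→t: bottleneck 13, flow now 17.
Augment s→d→t: bottleneck 5, flow now 22.
Augment s→a→c→t: bottleneck 2, flow now 24.
No augmenting path remains; maximum flow = 24.
By max-flow min-cut, the minimum cut capacity equals the max flow.
In the residual graph, reachable from s: {s, a, b, c, d, e, f}.
Min-cut edges: s→t (4), c→t (15), d→t (5); capacity 4 + 15 + 5 = 24.

24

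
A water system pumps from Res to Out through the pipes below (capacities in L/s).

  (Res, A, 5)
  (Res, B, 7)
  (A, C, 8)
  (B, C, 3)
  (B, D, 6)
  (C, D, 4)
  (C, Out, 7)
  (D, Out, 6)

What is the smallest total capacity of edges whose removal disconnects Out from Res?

12

Augment Res→A→C→Out: bottleneck 5, flow now 5.
Augment Res→B→C→Out: bottleneck 2, flow now 7.
Augment Res→B→D→Out: bottleneck 5, flow now 12.
No augmenting path remains; maximum flow = 12.
By max-flow min-cut, the minimum cut capacity equals the max flow.
In the residual graph, reachable from Res: {Res}.
Min-cut edges: Res→A (5), Res→B (7); capacity 5 + 7 = 12.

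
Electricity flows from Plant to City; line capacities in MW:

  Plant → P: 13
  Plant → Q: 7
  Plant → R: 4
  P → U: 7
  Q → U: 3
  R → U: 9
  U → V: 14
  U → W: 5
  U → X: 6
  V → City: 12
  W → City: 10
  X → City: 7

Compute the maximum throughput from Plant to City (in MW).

Augment Plant→P→U→V→City: bottleneck 7, flow now 7.
Augment Plant→Q→U→V→City: bottleneck 3, flow now 10.
Augment Plant→R→U→V→City: bottleneck 2, flow now 12.
Augment Plant→R→U→W→City: bottleneck 2, flow now 14.
No augmenting path remains; maximum flow = 14.
In the residual graph, reachable from Plant: {Plant, P, Q}.
Min-cut edges: Plant→R (4), P→U (7), Q→U (3); capacity 4 + 7 + 3 = 14.
This cut is saturated, so no flow can exceed 14.

14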